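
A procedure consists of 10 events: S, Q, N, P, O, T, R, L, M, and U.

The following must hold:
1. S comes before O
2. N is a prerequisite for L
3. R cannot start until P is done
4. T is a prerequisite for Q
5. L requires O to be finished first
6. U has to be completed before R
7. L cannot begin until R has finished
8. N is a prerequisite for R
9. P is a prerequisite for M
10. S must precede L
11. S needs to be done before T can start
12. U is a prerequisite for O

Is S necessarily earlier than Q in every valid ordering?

Chaining the stated constraints: S → T → Q.
Hence S necessarily comes before Q.

Yes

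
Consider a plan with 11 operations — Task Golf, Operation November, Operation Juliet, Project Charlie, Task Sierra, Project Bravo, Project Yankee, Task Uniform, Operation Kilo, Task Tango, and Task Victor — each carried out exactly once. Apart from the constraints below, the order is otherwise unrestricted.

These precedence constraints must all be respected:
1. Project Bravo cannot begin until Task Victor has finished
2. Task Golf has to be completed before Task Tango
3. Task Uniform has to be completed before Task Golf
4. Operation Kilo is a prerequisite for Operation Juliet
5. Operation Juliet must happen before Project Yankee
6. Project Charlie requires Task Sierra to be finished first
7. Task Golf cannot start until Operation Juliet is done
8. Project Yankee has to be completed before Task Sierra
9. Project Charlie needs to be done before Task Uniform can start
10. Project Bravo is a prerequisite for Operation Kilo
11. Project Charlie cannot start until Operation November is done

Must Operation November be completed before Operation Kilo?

No

Operation November and Operation Kilo are not related by any chain of constraints.
So Operation November can come before Operation Kilo or after — it is not forced.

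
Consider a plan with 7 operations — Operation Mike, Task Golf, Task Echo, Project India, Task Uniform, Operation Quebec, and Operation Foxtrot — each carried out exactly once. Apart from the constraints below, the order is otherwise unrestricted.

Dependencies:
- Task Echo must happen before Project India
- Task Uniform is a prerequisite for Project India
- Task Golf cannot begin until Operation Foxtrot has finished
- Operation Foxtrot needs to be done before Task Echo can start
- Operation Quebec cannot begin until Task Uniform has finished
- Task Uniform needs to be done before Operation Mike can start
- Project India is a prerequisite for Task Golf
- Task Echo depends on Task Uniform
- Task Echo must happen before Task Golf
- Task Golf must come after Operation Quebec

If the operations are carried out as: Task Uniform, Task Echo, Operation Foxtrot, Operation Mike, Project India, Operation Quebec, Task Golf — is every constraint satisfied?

Here Operation Foxtrot comes after Task Echo.
But one of the constraints requires Operation Foxtrot before Task Echo, so this ordering violates it.

No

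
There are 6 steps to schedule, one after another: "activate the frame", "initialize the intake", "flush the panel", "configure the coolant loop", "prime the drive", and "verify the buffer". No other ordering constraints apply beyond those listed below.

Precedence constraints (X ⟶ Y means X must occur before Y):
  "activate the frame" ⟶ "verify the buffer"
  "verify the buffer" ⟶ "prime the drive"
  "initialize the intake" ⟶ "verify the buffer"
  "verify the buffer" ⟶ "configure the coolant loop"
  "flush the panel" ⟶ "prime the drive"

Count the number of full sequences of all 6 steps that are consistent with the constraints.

The steps with no prerequisites are "activate the frame", "initialize the intake", "flush the panel"; any of them can be placed first.
Enumerating by repeatedly choosing an available step (one whose prerequisites are all placed) gives 18 distinct complete orderings.

18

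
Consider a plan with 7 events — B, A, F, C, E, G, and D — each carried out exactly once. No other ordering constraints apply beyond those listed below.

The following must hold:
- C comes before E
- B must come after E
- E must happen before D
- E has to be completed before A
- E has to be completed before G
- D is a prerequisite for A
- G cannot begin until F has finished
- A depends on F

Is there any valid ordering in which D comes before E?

Following E → D, E must precede D in every valid ordering.
Hence D can never be scheduled before E.

No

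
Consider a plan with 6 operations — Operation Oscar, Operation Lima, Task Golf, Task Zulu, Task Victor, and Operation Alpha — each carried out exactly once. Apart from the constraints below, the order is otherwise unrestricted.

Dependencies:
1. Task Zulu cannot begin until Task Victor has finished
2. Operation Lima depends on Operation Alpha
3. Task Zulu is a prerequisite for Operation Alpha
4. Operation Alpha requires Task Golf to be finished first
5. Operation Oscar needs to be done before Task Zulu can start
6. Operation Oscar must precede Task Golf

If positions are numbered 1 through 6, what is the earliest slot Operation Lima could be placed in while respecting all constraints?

The operations that are forced before Operation Lima, directly or transitively, are Operation Oscar, Task Golf, Task Zulu, Task Victor, Operation Alpha. That's 5 operations.
With 5 mandatory predecessors, the earliest Operation Lima can sit is position 5+1 = 6, and placing just those 5 first achieves it.

6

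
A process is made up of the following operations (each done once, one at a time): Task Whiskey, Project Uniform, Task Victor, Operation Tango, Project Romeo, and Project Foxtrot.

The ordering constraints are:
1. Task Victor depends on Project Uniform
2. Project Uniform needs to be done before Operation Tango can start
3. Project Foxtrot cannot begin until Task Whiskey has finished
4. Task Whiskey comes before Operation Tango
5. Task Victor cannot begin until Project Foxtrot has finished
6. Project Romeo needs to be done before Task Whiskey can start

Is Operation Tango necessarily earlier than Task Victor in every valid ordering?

No chain of constraints connects Operation Tango to Task Victor in either direction.
So Operation Tango can come before Task Victor or after — it is not forced.

No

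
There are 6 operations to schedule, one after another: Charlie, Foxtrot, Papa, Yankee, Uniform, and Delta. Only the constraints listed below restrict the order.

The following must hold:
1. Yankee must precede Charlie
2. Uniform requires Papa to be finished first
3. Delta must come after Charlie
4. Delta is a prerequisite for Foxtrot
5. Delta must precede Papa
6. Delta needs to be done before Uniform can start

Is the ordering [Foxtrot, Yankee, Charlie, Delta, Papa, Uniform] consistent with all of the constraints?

The sequence places Foxtrot ahead of Delta.
That contradicts the constraint that Delta must precede Foxtrot.

No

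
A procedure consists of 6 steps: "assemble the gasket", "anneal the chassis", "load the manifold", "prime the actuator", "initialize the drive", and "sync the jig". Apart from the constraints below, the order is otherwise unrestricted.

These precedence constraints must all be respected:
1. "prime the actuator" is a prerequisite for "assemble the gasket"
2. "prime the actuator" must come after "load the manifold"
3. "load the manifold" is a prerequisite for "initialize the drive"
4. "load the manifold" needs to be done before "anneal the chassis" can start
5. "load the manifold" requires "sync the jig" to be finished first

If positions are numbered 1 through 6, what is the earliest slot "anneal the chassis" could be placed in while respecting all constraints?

Working backwards through the constraints from "anneal the chassis", its full set of required predecessors is "load the manifold", "sync the jig" — 2 of them.
With 2 mandatory predecessors, the earliest "anneal the chassis" can sit is position 2+1 = 3, and placing just those 2 first achieves it.

3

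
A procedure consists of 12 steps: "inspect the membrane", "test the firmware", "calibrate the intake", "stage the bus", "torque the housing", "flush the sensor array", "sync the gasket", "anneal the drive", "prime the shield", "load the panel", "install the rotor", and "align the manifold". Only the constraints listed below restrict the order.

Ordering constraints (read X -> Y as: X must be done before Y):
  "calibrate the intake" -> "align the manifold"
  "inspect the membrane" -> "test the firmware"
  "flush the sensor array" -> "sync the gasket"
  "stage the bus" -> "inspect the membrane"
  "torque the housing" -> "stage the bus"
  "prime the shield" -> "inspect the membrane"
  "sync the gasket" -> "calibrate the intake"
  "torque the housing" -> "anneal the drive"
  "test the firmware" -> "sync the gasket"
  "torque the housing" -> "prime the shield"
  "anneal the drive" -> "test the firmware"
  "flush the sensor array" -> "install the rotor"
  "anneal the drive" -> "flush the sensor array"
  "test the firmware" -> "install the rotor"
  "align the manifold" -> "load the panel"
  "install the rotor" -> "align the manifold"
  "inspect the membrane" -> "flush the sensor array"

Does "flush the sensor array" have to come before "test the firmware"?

No

No chain of constraints connects "flush the sensor array" to "test the firmware" in either direction.
A valid ordering placing "test the firmware" before "flush the sensor array" exists, so the answer is no.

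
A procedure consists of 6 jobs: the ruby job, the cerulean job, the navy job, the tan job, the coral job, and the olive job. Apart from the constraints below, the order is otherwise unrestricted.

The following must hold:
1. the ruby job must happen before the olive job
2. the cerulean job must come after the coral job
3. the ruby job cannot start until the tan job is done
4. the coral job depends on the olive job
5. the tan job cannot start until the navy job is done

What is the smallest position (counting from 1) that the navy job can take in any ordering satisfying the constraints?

1

Nothing is required before the navy job; it can be the very first job.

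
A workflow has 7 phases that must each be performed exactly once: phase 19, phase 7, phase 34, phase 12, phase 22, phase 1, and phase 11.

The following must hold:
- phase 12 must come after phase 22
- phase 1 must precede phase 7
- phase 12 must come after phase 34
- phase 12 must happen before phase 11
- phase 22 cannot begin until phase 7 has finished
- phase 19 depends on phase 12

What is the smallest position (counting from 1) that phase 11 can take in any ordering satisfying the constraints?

Working backwards through the constraints from phase 11, its full set of required predecessors is phase 7, phase 34, phase 12, phase 22, phase 1 — 5 of them.
With 5 mandatory predecessors, the earliest phase 11 can sit is position 5+1 = 6, and placing just those 5 first achieves it.

6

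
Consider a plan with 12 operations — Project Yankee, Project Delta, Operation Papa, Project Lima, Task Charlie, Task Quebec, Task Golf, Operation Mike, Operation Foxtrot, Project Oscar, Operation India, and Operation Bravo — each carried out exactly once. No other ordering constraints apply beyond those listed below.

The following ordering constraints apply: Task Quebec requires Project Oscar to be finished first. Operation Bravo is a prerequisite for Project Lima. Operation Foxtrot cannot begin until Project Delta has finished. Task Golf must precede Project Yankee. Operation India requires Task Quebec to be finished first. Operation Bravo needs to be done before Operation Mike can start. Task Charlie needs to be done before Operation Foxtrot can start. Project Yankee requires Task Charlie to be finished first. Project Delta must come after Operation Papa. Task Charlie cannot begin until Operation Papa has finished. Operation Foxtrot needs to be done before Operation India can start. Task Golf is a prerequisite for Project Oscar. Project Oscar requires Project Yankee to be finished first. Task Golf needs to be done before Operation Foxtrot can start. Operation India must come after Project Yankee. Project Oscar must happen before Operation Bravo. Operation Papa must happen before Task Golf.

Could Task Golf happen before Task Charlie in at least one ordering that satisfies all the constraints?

Yes

No chain of constraints runs from Task Charlie to Task Golf, so Task Charlie is not required to come first.
That means at least one valid schedule has Task Golf before Task Charlie.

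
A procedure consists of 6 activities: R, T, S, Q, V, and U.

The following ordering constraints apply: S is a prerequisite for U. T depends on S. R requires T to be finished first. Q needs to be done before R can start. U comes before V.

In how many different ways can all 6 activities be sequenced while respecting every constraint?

The activities with no prerequisites are S, Q; any of them can be placed first.
Systematically extending each partial ordering one activity at a time and counting, there are 26 complete orderings.

26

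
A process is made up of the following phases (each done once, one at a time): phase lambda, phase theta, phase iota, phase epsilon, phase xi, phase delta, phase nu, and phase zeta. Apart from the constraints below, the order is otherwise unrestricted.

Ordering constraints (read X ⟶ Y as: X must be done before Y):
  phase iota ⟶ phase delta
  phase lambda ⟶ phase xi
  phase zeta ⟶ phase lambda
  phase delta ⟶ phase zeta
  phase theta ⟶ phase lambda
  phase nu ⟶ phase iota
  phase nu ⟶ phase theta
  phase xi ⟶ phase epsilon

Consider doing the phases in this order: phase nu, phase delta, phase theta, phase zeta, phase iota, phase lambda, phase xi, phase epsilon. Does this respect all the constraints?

The sequence places phase delta ahead of phase iota.
Since phase iota is required before phase delta, the ordering is invalid.

No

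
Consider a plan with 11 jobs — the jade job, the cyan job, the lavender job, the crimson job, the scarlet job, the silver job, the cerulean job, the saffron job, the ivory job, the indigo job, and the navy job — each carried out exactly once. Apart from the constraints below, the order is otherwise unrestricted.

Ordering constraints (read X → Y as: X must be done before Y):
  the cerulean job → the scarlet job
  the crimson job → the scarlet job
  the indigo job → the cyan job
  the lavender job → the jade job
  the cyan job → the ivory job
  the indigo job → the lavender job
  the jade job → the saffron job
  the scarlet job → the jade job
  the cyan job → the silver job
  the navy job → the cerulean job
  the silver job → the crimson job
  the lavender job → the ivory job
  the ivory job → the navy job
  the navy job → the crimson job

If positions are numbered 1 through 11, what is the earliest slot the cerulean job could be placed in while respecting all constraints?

Every job that must precede the cerulean job has to come before it. Tracing all chains that end at the cerulean job, those jobs are: the cyan job, the lavender job, the ivory job, the indigo job, the navy job — 5 in total.
With 5 mandatory predecessors, the earliest the cerulean job can sit is position 5+1 = 6, and placing just those 5 first achieves it.

6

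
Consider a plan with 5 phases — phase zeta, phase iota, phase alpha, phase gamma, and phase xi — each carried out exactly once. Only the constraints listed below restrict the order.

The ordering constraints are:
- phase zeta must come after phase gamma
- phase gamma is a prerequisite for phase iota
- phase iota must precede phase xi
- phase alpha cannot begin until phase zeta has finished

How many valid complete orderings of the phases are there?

6

Phase gamma is the only phase with nothing required before it, so every ordering starts there.
Systematically extending each partial ordering one phase at a time and counting, there are 6 complete orderings.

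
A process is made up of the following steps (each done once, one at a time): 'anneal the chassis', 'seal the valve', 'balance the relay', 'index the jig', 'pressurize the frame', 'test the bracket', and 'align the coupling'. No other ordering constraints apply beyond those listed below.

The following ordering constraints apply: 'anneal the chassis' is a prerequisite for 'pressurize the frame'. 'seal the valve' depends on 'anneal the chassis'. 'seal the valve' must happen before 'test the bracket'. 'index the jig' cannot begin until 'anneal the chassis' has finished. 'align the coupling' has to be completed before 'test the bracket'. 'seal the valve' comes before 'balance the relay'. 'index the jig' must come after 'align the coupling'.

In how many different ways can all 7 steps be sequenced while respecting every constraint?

136

2 steps have no prerequisites ('anneal the chassis', 'align the coupling'), so any of them could come first.
Counting all ways to extend the partial order to a total order gives 136.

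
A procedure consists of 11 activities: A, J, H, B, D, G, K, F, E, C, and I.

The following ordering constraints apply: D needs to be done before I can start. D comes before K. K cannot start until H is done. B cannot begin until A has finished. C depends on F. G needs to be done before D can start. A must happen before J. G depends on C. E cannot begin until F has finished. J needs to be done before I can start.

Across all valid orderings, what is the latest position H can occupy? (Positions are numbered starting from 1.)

The only activity forced after H (directly or by a chain) is K.
So at least 1 activity follows H, putting H no later than position 10. That position is achievable by scheduling everything else first.

10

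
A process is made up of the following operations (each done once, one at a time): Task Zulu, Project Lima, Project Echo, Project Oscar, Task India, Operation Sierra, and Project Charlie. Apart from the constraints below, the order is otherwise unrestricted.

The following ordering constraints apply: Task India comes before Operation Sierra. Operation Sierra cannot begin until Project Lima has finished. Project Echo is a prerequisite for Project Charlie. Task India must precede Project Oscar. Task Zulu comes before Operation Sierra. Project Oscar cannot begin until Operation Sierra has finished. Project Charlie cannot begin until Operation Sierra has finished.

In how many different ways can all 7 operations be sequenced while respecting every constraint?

66

4 operations have no prerequisites (Task Zulu, Project Lima, Project Echo, Task India), so any of them could come first.
Systematically extending each partial ordering one operation at a time and counting, there are 66 complete orderings.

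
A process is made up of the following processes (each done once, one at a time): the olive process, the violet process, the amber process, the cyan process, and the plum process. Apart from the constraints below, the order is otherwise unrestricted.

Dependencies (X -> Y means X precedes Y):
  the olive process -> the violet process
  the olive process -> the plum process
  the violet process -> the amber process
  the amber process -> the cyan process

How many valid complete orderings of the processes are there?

4

The olive process is the only process with nothing required before it, so every ordering starts there.
Counting all ways to extend the partial order to a total order gives 4.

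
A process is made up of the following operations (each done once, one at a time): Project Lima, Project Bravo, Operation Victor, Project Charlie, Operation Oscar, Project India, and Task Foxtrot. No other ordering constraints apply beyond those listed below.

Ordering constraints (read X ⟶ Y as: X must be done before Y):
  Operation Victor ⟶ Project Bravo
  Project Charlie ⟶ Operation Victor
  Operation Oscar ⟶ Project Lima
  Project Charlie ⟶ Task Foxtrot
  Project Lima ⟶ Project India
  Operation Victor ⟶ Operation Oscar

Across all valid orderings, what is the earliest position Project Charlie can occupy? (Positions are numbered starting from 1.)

Nothing is required before Project Charlie; it can be the very first operation.

1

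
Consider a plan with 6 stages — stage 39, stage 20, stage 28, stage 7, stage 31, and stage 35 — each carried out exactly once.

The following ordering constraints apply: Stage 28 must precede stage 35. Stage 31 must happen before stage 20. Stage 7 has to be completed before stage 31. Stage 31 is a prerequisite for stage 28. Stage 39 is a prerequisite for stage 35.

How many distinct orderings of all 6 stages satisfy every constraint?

14

2 stages have no prerequisites (stage 39, stage 7), so any of them could come first.
Counting all ways to extend the partial order to a total order gives 14.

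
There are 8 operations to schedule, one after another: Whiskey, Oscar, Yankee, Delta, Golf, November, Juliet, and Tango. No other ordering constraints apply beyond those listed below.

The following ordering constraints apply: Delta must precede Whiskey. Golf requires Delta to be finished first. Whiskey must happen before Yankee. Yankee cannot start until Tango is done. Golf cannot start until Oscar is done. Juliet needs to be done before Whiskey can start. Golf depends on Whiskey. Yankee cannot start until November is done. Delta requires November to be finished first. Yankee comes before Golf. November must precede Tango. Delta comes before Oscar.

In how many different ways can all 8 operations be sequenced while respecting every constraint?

44

The operations with no prerequisites are November, Juliet; any of them can be placed first.
Enumerating by repeatedly choosing an available operation (one whose prerequisites are all placed) gives 44 distinct complete orderings.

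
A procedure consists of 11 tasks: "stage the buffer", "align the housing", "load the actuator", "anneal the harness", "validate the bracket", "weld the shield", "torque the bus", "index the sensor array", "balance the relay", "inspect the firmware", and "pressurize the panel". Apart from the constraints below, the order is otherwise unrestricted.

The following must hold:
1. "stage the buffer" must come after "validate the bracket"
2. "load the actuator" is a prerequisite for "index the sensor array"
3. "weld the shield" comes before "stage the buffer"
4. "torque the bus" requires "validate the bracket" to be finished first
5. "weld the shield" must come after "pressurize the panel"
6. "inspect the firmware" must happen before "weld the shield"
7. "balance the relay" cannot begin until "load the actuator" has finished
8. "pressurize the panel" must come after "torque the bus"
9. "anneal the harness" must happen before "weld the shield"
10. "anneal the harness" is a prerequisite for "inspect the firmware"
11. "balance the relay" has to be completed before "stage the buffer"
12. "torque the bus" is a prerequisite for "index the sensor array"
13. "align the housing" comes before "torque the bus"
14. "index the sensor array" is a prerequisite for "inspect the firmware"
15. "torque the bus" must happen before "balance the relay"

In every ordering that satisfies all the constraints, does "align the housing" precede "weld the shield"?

Yes

Tracing the constraints gives a chain: "align the housing" → "torque the bus" → "pressurize the panel" → "weld the shield".
So "align the housing" must precede "weld the shield" in any valid ordering.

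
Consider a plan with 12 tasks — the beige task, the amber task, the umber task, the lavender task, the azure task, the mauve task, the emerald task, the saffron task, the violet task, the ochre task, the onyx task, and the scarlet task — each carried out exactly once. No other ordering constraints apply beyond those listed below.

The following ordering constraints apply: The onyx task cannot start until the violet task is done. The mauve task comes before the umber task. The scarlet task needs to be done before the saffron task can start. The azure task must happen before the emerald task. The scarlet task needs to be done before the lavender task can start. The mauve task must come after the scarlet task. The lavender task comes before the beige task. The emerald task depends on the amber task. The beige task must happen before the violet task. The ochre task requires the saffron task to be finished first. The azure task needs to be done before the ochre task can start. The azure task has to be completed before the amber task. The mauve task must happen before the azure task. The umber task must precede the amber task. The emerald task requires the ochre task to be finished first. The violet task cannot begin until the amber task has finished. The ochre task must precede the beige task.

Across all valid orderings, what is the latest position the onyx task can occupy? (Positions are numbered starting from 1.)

12

The onyx task has no required successors, so nothing stops it from going last (position 12).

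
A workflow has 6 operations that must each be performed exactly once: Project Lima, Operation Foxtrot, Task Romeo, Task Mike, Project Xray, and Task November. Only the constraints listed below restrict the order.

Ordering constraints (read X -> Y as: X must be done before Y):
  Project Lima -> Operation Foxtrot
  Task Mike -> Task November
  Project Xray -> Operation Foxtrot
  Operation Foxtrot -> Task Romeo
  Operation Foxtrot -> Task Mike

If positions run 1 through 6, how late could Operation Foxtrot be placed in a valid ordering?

3

Following every chain forward from Operation Foxtrot, the operations that must come later are Task Romeo, Task Mike, Task November — 3 of them.
With 3 mandatory successors out of 6 operations total, the latest slot for Operation Foxtrot is 6−3 = 3, and it's reachable by doing all non-successors before Operation Foxtrot.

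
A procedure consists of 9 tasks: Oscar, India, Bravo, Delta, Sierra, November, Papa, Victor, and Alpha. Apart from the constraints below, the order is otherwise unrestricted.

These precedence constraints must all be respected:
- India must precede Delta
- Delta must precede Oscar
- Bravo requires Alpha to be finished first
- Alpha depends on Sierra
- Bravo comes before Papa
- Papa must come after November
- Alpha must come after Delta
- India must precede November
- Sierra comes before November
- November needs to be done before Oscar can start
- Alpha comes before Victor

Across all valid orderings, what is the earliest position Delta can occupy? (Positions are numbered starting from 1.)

2

Working backwards through the constraints from Delta, its only required predecessor is India.
So at minimum 1 task comes before Delta, putting Delta no earlier than position 2. That position is achievable by scheduling exactly that predecessor first.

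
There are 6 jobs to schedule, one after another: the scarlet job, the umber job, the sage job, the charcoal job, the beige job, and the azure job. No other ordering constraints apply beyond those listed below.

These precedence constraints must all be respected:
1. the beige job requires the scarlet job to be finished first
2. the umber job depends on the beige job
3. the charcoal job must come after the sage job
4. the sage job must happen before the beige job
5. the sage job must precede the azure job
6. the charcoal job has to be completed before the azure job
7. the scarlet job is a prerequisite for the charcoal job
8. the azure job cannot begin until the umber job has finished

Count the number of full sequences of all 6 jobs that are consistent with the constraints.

6

The jobs with no prerequisites are the scarlet job, the sage job; any of them can be placed first.
Systematically extending each partial ordering one job at a time and counting, there are 6 complete orderings.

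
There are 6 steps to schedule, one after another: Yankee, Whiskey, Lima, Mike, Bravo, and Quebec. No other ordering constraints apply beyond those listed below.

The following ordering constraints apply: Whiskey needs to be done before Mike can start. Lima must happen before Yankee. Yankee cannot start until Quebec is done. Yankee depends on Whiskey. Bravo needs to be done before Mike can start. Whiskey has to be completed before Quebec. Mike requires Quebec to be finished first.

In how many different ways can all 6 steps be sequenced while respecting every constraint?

The steps with no prerequisites are Whiskey, Lima, Bravo; any of them can be placed first.
Enumerating by repeatedly choosing an available step (one whose prerequisites are all placed) gives 30 distinct complete orderings.

30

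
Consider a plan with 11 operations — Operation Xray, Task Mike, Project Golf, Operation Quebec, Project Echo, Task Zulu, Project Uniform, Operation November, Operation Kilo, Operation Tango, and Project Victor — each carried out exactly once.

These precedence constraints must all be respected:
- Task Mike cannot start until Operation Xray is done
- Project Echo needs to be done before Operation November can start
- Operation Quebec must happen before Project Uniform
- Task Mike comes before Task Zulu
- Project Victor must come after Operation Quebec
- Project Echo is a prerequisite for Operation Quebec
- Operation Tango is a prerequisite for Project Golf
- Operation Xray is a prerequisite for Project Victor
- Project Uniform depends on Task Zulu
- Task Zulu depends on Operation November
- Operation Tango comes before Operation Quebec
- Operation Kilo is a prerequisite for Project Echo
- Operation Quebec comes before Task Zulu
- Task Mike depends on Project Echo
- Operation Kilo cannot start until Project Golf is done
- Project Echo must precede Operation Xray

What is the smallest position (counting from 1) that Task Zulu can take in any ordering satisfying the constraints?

9

Working backwards through the constraints from Task Zulu, its full set of required predecessors is Operation Xray, Task Mike, Project Golf, Operation Quebec, Project Echo, Operation November, Operation Kilo, Operation Tango — 8 of them.
With 8 mandatory predecessors, the earliest Task Zulu can sit is position 8+1 = 9, and placing just those 8 first achieves it.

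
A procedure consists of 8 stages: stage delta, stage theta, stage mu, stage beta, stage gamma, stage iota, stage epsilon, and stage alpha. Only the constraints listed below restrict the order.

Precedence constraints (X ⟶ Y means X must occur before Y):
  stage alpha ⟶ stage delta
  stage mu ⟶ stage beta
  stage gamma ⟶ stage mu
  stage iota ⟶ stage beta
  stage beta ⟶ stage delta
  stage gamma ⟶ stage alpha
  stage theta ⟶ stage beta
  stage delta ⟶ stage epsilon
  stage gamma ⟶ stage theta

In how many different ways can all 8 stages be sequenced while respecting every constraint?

The stages with no prerequisites are stage gamma, stage iota; any of them can be placed first.
Enumerating by repeatedly choosing an available stage (one whose prerequisites are all placed) gives 38 distinct complete orderings.

38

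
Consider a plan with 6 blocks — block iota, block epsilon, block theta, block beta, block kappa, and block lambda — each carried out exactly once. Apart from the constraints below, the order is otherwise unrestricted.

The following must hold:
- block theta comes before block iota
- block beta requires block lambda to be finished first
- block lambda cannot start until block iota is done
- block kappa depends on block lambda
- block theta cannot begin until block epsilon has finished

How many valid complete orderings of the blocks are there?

Block epsilon is the only block with nothing required before it, so every ordering starts there.
Enumerating by repeatedly choosing an available block (one whose prerequisites are all placed) gives 2 distinct complete orderings.

2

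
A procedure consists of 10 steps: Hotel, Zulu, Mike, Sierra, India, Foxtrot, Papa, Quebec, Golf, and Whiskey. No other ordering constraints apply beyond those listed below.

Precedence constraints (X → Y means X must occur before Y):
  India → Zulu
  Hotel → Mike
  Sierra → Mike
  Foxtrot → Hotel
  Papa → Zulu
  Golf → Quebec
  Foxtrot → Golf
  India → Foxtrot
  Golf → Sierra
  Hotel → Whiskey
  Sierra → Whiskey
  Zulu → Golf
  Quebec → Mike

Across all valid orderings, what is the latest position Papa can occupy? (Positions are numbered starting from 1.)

Every step that must follow Papa has to come after it. Tracing all chains starting from Papa, those steps are: Zulu, Mike, Sierra, Quebec, Golf, Whiskey — 6 in total.
With 6 mandatory successors out of 10 steps total, the latest slot for Papa is 10−6 = 4, and it's reachable by doing all non-successors before Papa.

4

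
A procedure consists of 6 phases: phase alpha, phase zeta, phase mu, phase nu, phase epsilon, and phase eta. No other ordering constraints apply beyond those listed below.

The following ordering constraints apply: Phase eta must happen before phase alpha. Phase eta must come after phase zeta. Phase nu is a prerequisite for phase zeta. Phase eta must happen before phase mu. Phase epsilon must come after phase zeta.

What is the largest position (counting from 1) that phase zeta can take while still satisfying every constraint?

The phases that are forced after phase zeta, directly or by a chain of constraints, are phase alpha, phase mu, phase epsilon, phase eta. That's 4 phases.
So at least 4 phases follow phase zeta, putting phase zeta no later than position 2. That position is achievable by scheduling everything else first.

2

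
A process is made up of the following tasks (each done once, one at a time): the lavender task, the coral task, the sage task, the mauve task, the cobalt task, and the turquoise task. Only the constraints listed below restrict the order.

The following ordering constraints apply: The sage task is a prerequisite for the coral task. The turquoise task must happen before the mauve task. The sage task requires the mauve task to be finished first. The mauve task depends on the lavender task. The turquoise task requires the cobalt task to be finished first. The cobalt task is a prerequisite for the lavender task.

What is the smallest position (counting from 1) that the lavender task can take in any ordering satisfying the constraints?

2

The only task forced before the lavender task (directly or transitively) is the cobalt task.
With 1 mandatory predecessor, the earliest the lavender task can sit is position 1+1 = 2, and placing just that one first achieves it.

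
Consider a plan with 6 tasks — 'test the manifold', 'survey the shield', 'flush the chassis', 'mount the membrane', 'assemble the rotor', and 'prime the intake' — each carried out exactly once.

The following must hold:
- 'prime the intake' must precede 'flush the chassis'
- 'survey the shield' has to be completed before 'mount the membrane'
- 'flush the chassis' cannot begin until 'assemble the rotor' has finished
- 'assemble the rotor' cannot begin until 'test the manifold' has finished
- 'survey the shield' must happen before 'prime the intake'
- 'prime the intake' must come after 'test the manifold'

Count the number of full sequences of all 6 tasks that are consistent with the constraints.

21

2 tasks have no prerequisites ('test the manifold', 'survey the shield'), so any of them could come first.
Counting all ways to extend the partial order to a total order gives 21.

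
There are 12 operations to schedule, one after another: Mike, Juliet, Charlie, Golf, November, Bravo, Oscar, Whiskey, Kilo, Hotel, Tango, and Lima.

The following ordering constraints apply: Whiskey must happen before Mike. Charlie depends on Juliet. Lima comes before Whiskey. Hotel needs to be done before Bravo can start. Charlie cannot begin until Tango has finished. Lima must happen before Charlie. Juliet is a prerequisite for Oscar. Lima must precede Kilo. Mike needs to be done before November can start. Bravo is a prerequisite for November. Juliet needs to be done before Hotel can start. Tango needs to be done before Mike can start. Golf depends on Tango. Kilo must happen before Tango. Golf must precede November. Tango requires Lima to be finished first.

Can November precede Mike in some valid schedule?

No

There is a dependency chain Mike → November, so November always comes after Mike.
Hence November can never be scheduled before Mike.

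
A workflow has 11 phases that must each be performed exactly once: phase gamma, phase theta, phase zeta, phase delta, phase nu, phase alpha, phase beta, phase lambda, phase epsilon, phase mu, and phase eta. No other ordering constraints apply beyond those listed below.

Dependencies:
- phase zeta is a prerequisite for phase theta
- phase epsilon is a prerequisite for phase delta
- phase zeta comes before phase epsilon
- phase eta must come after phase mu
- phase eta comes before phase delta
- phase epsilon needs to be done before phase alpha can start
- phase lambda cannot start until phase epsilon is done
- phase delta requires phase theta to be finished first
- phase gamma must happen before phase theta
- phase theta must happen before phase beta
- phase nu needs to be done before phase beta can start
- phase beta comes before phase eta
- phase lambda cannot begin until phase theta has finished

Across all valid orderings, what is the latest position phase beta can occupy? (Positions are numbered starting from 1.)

The phases that are forced after phase beta, directly or by a chain of constraints, are phase delta, phase eta. That's 2 phases.
With 2 mandatory successors out of 11 phases total, the latest slot for phase beta is 11−2 = 9, and it's reachable by doing all non-successors before phase beta.

9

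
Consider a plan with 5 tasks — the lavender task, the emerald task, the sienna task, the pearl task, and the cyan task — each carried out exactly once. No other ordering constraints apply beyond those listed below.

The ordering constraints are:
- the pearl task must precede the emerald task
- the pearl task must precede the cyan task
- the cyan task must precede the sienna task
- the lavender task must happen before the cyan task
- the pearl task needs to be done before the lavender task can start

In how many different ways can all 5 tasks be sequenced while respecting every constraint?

Only the pearl task has no prerequisites, so it must go first.
Systematically extending each partial ordering one task at a time and counting, there are 4 complete orderings.

4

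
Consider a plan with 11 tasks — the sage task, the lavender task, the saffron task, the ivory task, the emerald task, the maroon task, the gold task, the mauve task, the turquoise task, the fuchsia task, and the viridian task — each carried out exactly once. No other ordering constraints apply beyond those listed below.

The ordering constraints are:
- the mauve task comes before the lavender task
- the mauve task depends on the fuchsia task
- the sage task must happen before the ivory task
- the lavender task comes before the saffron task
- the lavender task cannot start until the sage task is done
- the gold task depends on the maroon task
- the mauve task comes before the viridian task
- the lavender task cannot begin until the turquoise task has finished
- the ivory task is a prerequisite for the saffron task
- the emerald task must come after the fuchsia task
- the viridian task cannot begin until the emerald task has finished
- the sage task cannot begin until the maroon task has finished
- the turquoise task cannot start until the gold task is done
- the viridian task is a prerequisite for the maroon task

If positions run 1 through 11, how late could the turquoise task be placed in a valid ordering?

The tasks that are forced after the turquoise task, directly or by a chain of constraints, are the lavender task, the saffron task. That's 2 tasks.
With 2 mandatory successors out of 11 tasks total, the latest slot for the turquoise task is 11−2 = 9, and it's reachable by doing all non-successors before the turquoise task.

9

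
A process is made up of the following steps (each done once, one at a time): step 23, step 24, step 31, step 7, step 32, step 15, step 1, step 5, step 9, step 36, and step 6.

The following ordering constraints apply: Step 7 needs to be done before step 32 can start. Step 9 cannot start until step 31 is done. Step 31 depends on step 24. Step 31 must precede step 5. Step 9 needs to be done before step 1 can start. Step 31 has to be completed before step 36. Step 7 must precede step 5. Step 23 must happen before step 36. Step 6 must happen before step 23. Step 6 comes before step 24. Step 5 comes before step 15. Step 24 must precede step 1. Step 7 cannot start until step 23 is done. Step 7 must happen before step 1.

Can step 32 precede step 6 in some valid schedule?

No

There is a dependency chain step 6 → step 23 → step 7 → step 32, so step 32 always comes after step 6.
Hence step 32 can never be scheduled before step 6.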